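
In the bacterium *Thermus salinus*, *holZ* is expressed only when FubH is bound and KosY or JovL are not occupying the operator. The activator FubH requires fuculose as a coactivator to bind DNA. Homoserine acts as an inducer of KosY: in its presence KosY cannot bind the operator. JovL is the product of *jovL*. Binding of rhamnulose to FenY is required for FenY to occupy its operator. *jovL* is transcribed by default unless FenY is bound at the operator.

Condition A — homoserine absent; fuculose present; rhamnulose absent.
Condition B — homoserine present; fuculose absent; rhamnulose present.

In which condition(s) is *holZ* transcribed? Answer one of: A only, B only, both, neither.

neither

Condition A:
Homoserine is absent, so KosY is active.
Fuculose is present, so FubH is active.
Rhamnulose is absent, so FenY is inactive.
With no repressor bound, *jovL* is transcribed.
So JovL is produced and active.
With repressor KosY bound, *holZ* is not transcribed.
→ *holZ* is OFF in A.
Condition B:
Homoserine is present, so KosY is inactive.
Fuculose is absent, so FubH is inactive.
Rhamnulose is present, so FenY is active.
With repressor FenY bound, *jovL* is not transcribed.
So JovL is not produced.
Required activator FubH is absent, so *holZ* is not transcribed.
→ *holZ* is OFF in B.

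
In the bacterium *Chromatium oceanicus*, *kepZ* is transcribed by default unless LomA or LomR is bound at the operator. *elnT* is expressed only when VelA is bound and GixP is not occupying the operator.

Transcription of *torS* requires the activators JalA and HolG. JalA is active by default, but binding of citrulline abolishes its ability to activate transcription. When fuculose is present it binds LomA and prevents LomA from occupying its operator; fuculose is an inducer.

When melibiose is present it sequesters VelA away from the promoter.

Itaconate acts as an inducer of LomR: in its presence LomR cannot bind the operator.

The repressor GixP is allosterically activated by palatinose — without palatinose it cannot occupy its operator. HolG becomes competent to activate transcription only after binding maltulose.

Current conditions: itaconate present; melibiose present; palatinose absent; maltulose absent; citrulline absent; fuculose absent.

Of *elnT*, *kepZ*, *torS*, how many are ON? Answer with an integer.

0

Palatinose is absent, so GixP is inactive.
Melibiose is present, so VelA is inactive.
Required activator VelA is absent, so *elnT* is not transcribed.
→ *elnT* is OFF.
Fuculose is absent, so LomA is active.
Itaconate is present, so LomR is inactive.
With repressor LomA bound, *kepZ* is not transcribed.
→ *kepZ* is OFF.
Citrulline is absent, so JalA is active.
Maltulose is absent, so HolG is inactive.
Required activator HolG is absent, so *torS* is not transcribed.
→ *torS* is OFF.
0 of the 3 genes are transcribed.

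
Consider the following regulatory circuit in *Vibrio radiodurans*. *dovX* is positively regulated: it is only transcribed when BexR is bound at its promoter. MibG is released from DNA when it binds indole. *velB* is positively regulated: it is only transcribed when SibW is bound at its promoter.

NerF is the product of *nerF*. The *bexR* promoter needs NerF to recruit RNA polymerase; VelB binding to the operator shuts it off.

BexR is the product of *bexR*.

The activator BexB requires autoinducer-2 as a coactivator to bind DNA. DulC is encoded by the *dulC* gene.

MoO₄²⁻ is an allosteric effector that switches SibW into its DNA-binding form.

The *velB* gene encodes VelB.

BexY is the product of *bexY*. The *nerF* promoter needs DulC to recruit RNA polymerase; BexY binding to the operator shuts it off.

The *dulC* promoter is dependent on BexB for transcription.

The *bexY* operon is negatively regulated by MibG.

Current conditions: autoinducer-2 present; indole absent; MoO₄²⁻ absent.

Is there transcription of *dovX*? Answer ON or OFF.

ON

Autoinducer-2 is present, so BexB is active.
No repressor is bound and BexB is active, so *dulC* is transcribed.
So DulC is produced and active.
Indole is absent, so MibG is active.
With repressor MibG bound, *bexY* is not transcribed.
So BexY is not produced.
No repressor is bound and DulC is active, so *nerF* is transcribed.
So NerF is produced and active.
MoO₄²⁻ is absent, so SibW is inactive.
Required activator SibW is absent, so *velB* is not transcribed.
So VelB is not produced.
No repressor is bound and NerF is active, so *bexR* is transcribed.
So BexR is produced and active.
No repressor is bound and BexR is active, so *dovX* is transcribed.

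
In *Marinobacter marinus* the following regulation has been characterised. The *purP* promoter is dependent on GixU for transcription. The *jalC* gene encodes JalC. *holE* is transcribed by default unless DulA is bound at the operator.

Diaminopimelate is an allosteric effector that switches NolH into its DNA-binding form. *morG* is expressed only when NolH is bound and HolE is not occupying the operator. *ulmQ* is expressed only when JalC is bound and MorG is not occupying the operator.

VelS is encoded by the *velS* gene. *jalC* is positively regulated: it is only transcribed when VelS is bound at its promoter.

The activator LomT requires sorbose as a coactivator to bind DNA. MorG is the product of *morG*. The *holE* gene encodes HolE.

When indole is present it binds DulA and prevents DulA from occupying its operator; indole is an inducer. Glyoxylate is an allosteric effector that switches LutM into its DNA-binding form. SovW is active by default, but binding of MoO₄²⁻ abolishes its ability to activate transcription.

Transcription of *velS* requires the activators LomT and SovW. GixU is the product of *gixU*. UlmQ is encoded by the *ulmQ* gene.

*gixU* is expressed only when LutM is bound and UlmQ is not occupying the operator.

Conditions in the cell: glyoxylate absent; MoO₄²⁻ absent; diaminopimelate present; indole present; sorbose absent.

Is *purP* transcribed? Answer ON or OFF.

Indole is present, so DulA is inactive.
With no repressor bound, *holE* is transcribed.
So HolE is produced and active.
Diaminopimelate is present, so NolH is active.
With repressor HolE bound, *morG* is not transcribed.
So MorG is not produced.
Sorbose is absent, so LomT is inactive.
MoO₄²⁻ is absent, so SovW is active.
Required activator LomT is absent, so *velS* is not transcribed.
So VelS is not produced.
Required activator VelS is absent, so *jalC* is not transcribed.
So JalC is not produced.
Required activator JalC is absent, so *ulmQ* is not transcribed.
So UlmQ is not produced.
Glyoxylate is absent, so LutM is inactive.
Required activator LutM is absent, so *gixU* is not transcribed.
So GixU is not produced.
Required activator GixU is absent, so *purP* is not transcribed.

OFF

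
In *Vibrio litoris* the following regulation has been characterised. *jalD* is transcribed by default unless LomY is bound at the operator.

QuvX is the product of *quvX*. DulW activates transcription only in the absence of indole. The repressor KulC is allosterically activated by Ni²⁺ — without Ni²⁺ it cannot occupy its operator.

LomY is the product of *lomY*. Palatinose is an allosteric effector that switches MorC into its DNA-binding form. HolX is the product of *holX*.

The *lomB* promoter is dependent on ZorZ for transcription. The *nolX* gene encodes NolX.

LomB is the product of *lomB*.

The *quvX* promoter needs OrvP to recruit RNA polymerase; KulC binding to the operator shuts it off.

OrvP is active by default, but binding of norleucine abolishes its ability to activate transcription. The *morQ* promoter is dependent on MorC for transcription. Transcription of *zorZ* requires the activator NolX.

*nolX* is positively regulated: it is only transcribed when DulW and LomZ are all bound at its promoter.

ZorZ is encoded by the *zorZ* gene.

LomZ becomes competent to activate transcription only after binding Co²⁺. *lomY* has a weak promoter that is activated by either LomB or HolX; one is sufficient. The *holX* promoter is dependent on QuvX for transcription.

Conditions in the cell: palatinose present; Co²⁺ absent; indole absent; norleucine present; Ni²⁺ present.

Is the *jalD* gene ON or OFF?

ON

Indole is absent, so DulW is active.
Co²⁺ is absent, so LomZ is inactive.
Required activator LomZ is absent, so *nolX* is not transcribed.
So NolX is not produced.
Required activator NolX is absent, so *zorZ* is not transcribed.
So ZorZ is not produced.
Required activator ZorZ is absent, so *lomB* is not transcribed.
So LomB is not produced.
Ni²⁺ is present, so KulC is active.
Norleucine is present, so OrvP is inactive.
With repressor KulC bound, *quvX* is not transcribed.
So QuvX is not produced.
Required activator QuvX is absent, so *holX* is not transcribed.
So HolX is not produced.
No activator is available at the *lomY* promoter, so *lomY* is not transcribed.
So LomY is not produced.
With no repressor bound, *jalD* is transcribed.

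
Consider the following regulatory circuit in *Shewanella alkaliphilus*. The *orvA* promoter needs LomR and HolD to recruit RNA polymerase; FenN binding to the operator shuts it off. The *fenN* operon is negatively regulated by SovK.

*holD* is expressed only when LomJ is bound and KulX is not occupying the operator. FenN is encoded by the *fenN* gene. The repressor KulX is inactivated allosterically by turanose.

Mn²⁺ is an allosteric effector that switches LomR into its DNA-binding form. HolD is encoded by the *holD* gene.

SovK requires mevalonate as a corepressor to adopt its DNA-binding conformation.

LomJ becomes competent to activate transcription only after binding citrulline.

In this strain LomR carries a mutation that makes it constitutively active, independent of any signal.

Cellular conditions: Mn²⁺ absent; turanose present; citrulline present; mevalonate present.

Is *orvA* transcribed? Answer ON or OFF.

ON

LomR is constitutively active in this strain.
Citrulline is present, so LomJ is active.
Turanose is present, so KulX is inactive.
No repressor is bound and LomJ is active, so *holD* is transcribed.
So HolD is produced and active.
Mevalonate is present, so SovK is active.
With repressor SovK bound, *fenN* is not transcribed.
So FenN is not produced.
No repressor is bound and LomR and HolD are active, so *orvA* is transcribed.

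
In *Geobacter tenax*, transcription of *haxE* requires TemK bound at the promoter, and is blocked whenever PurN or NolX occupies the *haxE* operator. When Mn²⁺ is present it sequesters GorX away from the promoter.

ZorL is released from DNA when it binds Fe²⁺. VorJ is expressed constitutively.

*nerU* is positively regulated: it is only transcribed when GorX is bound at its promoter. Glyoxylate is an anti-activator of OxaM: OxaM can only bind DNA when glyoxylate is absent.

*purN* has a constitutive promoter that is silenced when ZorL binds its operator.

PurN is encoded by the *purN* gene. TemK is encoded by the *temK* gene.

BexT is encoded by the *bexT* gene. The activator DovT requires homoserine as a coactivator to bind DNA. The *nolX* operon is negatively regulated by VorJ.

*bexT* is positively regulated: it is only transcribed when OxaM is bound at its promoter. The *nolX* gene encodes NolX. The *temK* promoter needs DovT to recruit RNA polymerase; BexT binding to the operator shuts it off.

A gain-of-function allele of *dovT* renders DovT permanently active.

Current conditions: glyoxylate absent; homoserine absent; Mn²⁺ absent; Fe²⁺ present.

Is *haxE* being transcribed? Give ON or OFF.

OFF

Fe²⁺ is present, so ZorL is inactive.
With no repressor bound, *purN* is transcribed.
So PurN is produced and active.
DovT is constitutively active in this strain.
Glyoxylate is absent, so OxaM is active.
No repressor is bound and OxaM is active, so *bexT* is transcribed.
So BexT is produced and active.
With repressor BexT bound, *temK* is not transcribed.
So TemK is not produced.
VorJ is produced constitutively and is active.
With repressor VorJ bound, *nolX* is not transcribed.
So NolX is not produced.
With repressor PurN bound, *haxE* is not transcribed.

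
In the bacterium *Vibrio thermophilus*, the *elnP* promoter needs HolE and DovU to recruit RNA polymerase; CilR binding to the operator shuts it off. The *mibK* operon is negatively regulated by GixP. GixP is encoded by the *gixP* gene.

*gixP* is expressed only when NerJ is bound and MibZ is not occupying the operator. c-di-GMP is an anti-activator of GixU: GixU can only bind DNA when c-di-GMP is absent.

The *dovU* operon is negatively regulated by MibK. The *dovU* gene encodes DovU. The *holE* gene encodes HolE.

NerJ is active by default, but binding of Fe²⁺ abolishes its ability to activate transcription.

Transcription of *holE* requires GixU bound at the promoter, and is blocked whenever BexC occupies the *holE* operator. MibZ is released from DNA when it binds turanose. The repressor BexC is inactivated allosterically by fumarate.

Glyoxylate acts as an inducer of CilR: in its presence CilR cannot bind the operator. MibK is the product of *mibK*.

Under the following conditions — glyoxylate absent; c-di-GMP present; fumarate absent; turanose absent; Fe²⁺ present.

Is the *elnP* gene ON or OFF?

Fumarate is absent, so BexC is active.
c-di-GMP is present, so GixU is inactive.
With repressor BexC bound, *holE* is not transcribed.
So HolE is not produced.
Turanose is absent, so MibZ is active.
Fe²⁺ is present, so NerJ is inactive.
With repressor MibZ bound, *gixP* is not transcribed.
So GixP is not produced.
With no repressor bound, *mibK* is transcribed.
So MibK is produced and active.
With repressor MibK bound, *dovU* is not transcribed.
So DovU is not produced.
Glyoxylate is absent, so CilR is active.
With repressor CilR bound, *elnP* is not transcribed.

OFF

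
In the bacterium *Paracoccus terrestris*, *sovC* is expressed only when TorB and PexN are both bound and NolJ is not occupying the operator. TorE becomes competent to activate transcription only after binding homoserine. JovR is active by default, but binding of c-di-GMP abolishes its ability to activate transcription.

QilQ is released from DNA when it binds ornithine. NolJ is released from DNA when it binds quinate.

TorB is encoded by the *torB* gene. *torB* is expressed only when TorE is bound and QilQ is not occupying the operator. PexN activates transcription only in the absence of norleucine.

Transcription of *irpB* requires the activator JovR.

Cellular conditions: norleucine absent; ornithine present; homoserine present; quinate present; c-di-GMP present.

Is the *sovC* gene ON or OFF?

Homoserine is present, so TorE is active.
Ornithine is present, so QilQ is inactive.
No repressor is bound and TorE is active, so *torB* is transcribed.
So TorB is produced and active.
Quinate is present, so NolJ is inactive.
Norleucine is absent, so PexN is active.
No repressor is bound and TorB and PexN are active, so *sovC* is transcribed.

ON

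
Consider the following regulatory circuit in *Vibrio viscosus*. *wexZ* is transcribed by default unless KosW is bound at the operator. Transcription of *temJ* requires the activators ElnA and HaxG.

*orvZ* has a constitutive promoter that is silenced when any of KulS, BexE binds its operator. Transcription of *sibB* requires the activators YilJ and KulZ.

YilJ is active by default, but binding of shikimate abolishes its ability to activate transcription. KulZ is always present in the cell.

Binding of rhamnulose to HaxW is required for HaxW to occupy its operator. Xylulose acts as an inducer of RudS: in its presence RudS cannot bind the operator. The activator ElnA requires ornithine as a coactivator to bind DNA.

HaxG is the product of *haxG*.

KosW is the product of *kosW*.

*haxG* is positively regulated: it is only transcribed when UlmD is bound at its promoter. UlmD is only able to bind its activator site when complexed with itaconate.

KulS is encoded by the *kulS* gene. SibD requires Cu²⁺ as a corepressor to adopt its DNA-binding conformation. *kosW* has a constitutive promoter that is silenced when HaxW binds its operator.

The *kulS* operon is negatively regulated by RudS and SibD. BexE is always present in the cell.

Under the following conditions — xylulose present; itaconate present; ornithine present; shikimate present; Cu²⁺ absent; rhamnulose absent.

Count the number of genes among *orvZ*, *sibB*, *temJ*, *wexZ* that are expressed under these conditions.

1

Xylulose is present, so RudS is inactive.
Cu²⁺ is absent, so SibD is inactive.
With no repressor bound, *kulS* is transcribed.
So KulS is produced and active.
BexE is produced constitutively and is active.
With repressor KulS bound, *orvZ* is not transcribed.
→ *orvZ* is OFF.
Shikimate is present, so YilJ is inactive.
KulZ is produced constitutively and is active.
Required activator YilJ is absent, so *sibB* is not transcribed.
→ *sibB* is OFF.
Ornithine is present, so ElnA is active.
Itaconate is present, so UlmD is active.
No repressor is bound and UlmD is active, so *haxG* is transcribed.
So HaxG is produced and active.
No repressor is bound and ElnA and HaxG are active, so *temJ* is transcribed.
→ *temJ* is ON.
Rhamnulose is absent, so HaxW is inactive.
With no repressor bound, *kosW* is transcribed.
So KosW is produced and active.
With repressor KosW bound, *wexZ* is not transcribed.
→ *wexZ* is OFF.
1 of the 4 genes is transcribed.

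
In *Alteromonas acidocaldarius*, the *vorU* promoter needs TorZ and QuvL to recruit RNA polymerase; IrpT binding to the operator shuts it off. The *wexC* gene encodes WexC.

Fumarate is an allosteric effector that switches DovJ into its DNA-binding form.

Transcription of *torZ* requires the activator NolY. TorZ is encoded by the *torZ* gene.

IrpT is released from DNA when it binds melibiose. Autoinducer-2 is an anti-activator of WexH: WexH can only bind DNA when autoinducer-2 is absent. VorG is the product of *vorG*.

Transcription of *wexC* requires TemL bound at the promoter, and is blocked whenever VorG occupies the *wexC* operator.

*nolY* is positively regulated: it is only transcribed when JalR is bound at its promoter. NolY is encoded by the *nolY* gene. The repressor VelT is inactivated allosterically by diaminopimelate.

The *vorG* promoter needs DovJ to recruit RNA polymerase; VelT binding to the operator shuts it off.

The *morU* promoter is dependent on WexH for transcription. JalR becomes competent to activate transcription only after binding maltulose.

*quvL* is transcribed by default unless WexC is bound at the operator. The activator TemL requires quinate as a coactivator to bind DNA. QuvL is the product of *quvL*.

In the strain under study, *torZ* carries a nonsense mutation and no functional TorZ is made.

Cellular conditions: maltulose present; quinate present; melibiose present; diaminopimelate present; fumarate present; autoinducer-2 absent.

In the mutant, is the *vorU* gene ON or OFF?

OFF

Melibiose is present, so IrpT is inactive.
TorZ is non-functional in this strain, so it has no effect.
Diaminopimelate is present, so VelT is inactive.
Fumarate is present, so DovJ is active.
No repressor is bound and DovJ is active, so *vorG* is transcribed.
So VorG is produced and active.
Quinate is present, so TemL is active.
With repressor VorG bound, *wexC* is not transcribed.
So WexC is not produced.
With no repressor bound, *quvL* is transcribed.
So QuvL is produced and active.
Required activator TorZ is absent, so *vorU* is not transcribed.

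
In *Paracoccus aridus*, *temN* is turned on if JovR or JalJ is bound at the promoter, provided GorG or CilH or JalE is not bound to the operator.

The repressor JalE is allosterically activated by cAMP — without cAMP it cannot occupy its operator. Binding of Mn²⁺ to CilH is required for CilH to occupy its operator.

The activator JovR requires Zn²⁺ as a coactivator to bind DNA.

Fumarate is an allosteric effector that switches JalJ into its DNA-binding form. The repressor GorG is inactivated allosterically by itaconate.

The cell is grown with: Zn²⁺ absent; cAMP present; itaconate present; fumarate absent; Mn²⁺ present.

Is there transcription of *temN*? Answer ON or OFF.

Itaconate is present, so GorG is inactive.
Mn²⁺ is present, so CilH is active.
cAMP is present, so JalE is active.
Zn²⁺ is absent, so JovR is inactive.
Fumarate is absent, so JalJ is inactive.
With repressor CilH bound, *temN* is not transcribed.

OFF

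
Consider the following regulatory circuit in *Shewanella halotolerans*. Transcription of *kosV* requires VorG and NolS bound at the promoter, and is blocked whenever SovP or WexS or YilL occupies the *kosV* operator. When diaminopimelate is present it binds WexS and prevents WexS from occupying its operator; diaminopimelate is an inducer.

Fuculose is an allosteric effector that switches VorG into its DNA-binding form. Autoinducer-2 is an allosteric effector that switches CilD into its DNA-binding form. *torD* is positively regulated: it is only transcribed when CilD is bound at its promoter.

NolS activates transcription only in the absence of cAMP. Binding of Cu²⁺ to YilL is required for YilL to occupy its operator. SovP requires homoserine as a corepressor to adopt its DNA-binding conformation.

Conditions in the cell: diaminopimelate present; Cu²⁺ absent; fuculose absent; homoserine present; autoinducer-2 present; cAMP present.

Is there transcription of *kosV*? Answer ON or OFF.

OFF

Homoserine is present, so SovP is active.
Fuculose is absent, so VorG is inactive.
cAMP is present, so NolS is inactive.
Diaminopimelate is present, so WexS is inactive.
Cu²⁺ is absent, so YilL is inactive.
With repressor SovP bound, *kosV* is not transcribed.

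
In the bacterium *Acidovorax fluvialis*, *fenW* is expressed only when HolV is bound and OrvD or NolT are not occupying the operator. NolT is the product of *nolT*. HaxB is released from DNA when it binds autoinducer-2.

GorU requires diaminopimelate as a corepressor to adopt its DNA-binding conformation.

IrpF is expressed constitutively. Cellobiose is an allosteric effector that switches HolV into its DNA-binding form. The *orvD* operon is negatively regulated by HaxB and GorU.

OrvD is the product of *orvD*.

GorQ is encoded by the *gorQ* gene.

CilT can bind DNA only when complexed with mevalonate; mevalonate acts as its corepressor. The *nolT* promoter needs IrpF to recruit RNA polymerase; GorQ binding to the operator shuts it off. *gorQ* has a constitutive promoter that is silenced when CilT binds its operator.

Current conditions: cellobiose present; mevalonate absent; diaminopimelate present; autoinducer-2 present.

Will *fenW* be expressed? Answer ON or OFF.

ON

Autoinducer-2 is present, so HaxB is inactive.
Diaminopimelate is present, so GorU is active.
With repressor GorU bound, *orvD* is not transcribed.
So OrvD is not produced.
Cellobiose is present, so HolV is active.
Mevalonate is absent, so CilT is inactive.
With no repressor bound, *gorQ* is transcribed.
So GorQ is produced and active.
IrpF is produced constitutively and is active.
With repressor GorQ bound, *nolT* is not transcribed.
So NolT is not produced.
No repressor is bound and HolV is active, so *fenW* is transcribed.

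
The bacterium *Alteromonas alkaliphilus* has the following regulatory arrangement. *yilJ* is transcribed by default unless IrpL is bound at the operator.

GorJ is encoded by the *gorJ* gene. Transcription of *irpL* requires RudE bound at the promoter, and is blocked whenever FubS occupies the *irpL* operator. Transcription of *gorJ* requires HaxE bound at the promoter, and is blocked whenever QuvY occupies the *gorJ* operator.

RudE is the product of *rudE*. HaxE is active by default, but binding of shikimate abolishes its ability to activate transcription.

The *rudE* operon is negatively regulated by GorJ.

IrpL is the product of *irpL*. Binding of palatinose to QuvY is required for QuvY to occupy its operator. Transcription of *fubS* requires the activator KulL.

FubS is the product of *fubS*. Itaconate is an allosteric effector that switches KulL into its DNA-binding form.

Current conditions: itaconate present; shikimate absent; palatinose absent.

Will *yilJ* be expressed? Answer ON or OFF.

ON

Palatinose is absent, so QuvY is inactive.
Shikimate is absent, so HaxE is active.
No repressor is bound and HaxE is active, so *gorJ* is transcribed.
So GorJ is produced and active.
With repressor GorJ bound, *rudE* is not transcribed.
So RudE is not produced.
Itaconate is present, so KulL is active.
No repressor is bound and KulL is active, so *fubS* is transcribed.
So FubS is produced and active.
With repressor FubS bound, *irpL* is not transcribed.
So IrpL is not produced.
With no repressor bound, *yilJ* is transcribed.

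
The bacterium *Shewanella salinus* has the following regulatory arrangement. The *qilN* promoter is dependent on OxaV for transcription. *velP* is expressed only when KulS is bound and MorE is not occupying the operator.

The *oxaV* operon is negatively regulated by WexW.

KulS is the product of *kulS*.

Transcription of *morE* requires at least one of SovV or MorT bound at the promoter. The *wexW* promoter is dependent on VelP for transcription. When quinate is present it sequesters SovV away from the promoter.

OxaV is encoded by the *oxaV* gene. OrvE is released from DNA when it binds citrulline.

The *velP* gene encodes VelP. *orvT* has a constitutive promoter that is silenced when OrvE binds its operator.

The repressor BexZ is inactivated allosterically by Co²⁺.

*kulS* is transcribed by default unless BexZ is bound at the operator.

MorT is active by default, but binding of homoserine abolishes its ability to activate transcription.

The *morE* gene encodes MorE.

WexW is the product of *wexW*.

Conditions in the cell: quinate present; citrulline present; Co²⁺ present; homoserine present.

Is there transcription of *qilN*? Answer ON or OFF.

OFF

Quinate is present, so SovV is inactive.
Homoserine is present, so MorT is inactive.
No activator is available at the *morE* promoter, so *morE* is not transcribed.
So MorE is not produced.
Co²⁺ is present, so BexZ is inactive.
With no repressor bound, *kulS* is transcribed.
So KulS is produced and active.
No repressor is bound and KulS is active, so *velP* is transcribed.
So VelP is produced and active.
No repressor is bound and VelP is active, so *wexW* is transcribed.
So WexW is produced and active.
With repressor WexW bound, *oxaV* is not transcribed.
So OxaV is not produced.
Required activator OxaV is absent, so *qilN* is not transcribed.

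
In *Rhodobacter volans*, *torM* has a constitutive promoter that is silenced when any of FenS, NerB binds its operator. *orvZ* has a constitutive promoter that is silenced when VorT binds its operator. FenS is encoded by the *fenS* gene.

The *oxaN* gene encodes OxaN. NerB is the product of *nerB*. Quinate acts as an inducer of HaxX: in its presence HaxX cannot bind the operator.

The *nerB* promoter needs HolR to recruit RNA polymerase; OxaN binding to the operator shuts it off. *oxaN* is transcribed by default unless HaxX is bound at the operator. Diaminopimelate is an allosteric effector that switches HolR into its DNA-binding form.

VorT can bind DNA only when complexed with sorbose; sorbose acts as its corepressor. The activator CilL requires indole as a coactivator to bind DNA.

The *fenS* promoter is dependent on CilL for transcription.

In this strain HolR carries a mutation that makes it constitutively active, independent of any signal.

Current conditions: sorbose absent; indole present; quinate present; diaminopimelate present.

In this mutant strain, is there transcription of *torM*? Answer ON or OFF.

OFF

Indole is present, so CilL is active.
No repressor is bound and CilL is active, so *fenS* is transcribed.
So FenS is produced and active.
HolR is constitutively active in this strain.
Quinate is present, so HaxX is inactive.
With no repressor bound, *oxaN* is transcribed.
So OxaN is produced and active.
With repressor OxaN bound, *nerB* is not transcribed.
So NerB is not produced.
With repressor FenS bound, *torM* is not transcribed.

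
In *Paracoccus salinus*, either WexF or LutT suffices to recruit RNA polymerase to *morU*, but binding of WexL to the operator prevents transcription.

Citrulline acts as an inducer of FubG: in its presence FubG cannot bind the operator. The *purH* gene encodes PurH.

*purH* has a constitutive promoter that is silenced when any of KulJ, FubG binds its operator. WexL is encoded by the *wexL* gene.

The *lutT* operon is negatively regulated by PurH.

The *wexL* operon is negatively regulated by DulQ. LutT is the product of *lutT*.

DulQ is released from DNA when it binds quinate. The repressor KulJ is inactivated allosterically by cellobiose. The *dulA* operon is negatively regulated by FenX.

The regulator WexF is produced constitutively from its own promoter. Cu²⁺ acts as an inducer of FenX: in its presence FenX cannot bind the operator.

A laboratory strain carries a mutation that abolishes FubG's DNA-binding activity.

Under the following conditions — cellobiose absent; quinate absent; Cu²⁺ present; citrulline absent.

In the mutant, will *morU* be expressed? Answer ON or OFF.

ON

WexF is produced constitutively and is active.
Quinate is absent, so DulQ is active.
With repressor DulQ bound, *wexL* is not transcribed.
So WexL is not produced.
Cellobiose is absent, so KulJ is active.
FubG is non-functional in this strain, so it has no effect.
With repressor KulJ bound, *purH* is not transcribed.
So PurH is not produced.
With no repressor bound, *lutT* is transcribed.
So LutT is produced and active.
Activator WexF is present, so *morU* is transcribed.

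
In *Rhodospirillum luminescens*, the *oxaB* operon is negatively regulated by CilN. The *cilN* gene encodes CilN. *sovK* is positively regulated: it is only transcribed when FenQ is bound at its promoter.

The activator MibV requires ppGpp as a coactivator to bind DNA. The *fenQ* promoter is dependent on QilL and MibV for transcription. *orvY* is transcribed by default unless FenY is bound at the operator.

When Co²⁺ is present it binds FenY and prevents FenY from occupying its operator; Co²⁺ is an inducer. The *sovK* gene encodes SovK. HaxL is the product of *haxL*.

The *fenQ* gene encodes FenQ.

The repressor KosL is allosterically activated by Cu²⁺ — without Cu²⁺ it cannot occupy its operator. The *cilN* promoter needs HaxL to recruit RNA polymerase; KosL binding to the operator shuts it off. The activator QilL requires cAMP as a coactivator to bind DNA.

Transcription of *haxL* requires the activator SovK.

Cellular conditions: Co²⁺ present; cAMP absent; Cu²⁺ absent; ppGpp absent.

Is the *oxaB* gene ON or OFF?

ON

cAMP is absent, so QilL is inactive.
ppGpp is absent, so MibV is inactive.
Required activator QilL is absent, so *fenQ* is not transcribed.
So FenQ is not produced.
Required activator FenQ is absent, so *sovK* is not transcribed.
So SovK is not produced.
Required activator SovK is absent, so *haxL* is not transcribed.
So HaxL is not produced.
Cu²⁺ is absent, so KosL is inactive.
Required activator HaxL is absent, so *cilN* is not transcribed.
So CilN is not produced.
With no repressor bound, *oxaB* is transcribed.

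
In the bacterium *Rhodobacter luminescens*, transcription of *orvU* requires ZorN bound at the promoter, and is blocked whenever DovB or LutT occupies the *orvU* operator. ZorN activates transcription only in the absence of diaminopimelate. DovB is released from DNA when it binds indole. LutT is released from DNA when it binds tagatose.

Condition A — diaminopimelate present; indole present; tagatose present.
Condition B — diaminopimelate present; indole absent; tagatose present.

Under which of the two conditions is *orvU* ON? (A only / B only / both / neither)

neither

Condition A:
Diaminopimelate is present, so ZorN is inactive.
Indole is present, so DovB is inactive.
Tagatose is present, so LutT is inactive.
Required activator ZorN is absent, so *orvU* is not transcribed.
→ *orvU* is OFF in A.
Condition B:
Diaminopimelate is present, so ZorN is inactive.
Indole is absent, so DovB is active.
Tagatose is present, so LutT is inactive.
With repressor DovB bound, *orvU* is not transcribed.
→ *orvU* is OFF in B.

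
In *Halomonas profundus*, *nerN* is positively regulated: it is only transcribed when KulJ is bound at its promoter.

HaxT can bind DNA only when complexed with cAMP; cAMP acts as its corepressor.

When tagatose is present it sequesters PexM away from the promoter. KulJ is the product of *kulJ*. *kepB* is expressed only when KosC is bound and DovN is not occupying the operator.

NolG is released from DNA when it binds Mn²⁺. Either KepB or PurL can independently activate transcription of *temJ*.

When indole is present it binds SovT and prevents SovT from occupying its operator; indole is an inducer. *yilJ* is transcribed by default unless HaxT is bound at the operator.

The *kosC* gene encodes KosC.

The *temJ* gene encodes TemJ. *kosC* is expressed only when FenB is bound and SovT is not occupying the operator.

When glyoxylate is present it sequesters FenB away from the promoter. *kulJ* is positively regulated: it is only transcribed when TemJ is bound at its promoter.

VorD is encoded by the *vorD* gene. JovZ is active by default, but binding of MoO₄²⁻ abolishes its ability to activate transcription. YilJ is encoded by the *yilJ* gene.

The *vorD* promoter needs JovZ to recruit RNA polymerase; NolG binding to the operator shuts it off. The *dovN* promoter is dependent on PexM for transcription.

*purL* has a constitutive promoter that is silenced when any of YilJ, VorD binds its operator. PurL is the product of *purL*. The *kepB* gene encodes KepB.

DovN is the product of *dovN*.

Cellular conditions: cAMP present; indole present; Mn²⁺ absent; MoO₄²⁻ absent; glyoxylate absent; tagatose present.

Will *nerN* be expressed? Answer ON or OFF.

Tagatose is present, so PexM is inactive.
Required activator PexM is absent, so *dovN* is not transcribed.
So DovN is not produced.
Glyoxylate is absent, so FenB is active.
Indole is present, so SovT is inactive.
No repressor is bound and FenB is active, so *kosC* is transcribed.
So KosC is produced and active.
No repressor is bound and KosC is active, so *kepB* is transcribed.
So KepB is produced and active.
cAMP is present, so HaxT is active.
With repressor HaxT bound, *yilJ* is not transcribed.
So YilJ is not produced.
Mn²⁺ is absent, so NolG is active.
MoO₄²⁻ is absent, so JovZ is active.
With repressor NolG bound, *vorD* is not transcribed.
So VorD is not produced.
With no repressor bound, *purL* is transcribed.
So PurL is produced and active.
Activator KepB is present, so *temJ* is transcribed.
So TemJ is produced and active.
No repressor is bound and TemJ is active, so *kulJ* is transcribed.
So KulJ is produced and active.
No repressor is bound and KulJ is active, so *nerN* is transcribed.

ON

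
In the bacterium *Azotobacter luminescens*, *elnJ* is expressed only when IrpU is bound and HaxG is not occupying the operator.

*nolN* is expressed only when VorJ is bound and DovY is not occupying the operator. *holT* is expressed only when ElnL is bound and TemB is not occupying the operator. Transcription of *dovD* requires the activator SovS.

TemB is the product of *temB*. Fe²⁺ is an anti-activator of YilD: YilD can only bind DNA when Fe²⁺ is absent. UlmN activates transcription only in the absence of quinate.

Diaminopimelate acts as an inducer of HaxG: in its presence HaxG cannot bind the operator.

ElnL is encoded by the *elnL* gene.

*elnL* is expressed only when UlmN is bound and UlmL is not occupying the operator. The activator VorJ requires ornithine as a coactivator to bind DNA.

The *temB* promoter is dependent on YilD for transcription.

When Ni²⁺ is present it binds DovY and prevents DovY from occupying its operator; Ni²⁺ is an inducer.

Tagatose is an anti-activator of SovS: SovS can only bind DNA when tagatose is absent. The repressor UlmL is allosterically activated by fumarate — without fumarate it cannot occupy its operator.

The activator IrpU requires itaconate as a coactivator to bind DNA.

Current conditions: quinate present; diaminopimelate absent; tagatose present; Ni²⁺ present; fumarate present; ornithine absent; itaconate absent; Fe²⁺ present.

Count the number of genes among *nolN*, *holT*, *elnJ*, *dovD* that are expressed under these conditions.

0

Ni²⁺ is present, so DovY is inactive.
Ornithine is absent, so VorJ is inactive.
Required activator VorJ is absent, so *nolN* is not transcribed.
→ *nolN* is OFF.
Fe²⁺ is present, so YilD is inactive.
Required activator YilD is absent, so *temB* is not transcribed.
So TemB is not produced.
Fumarate is present, so UlmL is active.
Quinate is present, so UlmN is inactive.
With repressor UlmL bound, *elnL* is not transcribed.
So ElnL is not produced.
Required activator ElnL is absent, so *holT* is not transcribed.
→ *holT* is OFF.
Itaconate is absent, so IrpU is inactive.
Diaminopimelate is absent, so HaxG is active.
With repressor HaxG bound, *elnJ* is not transcribed.
→ *elnJ* is OFF.
Tagatose is present, so SovS is inactive.
Required activator SovS is absent, so *dovD* is not transcribed.
→ *dovD* is OFF.
0 of the 4 genes are transcribed.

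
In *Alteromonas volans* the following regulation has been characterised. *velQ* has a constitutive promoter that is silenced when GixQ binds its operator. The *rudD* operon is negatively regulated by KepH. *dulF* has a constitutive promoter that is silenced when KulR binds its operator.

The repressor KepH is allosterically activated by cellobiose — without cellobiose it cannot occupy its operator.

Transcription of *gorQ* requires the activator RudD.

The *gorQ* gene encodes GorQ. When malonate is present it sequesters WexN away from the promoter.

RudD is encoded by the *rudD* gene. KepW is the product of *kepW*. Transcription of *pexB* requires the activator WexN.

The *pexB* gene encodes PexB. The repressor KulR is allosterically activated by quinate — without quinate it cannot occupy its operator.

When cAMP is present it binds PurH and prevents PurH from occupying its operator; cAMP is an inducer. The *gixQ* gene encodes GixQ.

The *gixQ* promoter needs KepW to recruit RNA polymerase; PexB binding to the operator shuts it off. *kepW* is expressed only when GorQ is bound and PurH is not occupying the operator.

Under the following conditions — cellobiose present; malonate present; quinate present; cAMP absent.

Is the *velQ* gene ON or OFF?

Cellobiose is present, so KepH is active.
With repressor KepH bound, *rudD* is not transcribed.
So RudD is not produced.
Required activator RudD is absent, so *gorQ* is not transcribed.
So GorQ is not produced.
cAMP is absent, so PurH is active.
With repressor PurH bound, *kepW* is not transcribed.
So KepW is not produced.
Malonate is present, so WexN is inactive.
Required activator WexN is absent, so *pexB* is not transcribed.
So PexB is not produced.
Required activator KepW is absent, so *gixQ* is not transcribed.
So GixQ is not produced.
With no repressor bound, *velQ* is transcribed.

ON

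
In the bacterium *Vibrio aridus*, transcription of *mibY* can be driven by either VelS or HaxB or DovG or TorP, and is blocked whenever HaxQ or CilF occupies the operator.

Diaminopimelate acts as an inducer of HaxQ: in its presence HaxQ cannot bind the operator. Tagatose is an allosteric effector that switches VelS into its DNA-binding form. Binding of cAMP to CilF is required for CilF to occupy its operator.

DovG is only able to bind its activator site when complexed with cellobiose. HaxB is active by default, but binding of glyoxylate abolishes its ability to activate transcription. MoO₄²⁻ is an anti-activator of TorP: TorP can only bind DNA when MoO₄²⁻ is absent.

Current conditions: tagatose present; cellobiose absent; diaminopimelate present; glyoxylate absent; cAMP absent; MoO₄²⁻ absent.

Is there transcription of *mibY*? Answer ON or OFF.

Tagatose is present, so VelS is active.
Glyoxylate is absent, so HaxB is active.
Diaminopimelate is present, so HaxQ is inactive.
Cellobiose is absent, so DovG is inactive.
cAMP is absent, so CilF is inactive.
MoO₄²⁻ is absent, so TorP is active.
Activator VelS is present, so *mibY* is transcribed.

ON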